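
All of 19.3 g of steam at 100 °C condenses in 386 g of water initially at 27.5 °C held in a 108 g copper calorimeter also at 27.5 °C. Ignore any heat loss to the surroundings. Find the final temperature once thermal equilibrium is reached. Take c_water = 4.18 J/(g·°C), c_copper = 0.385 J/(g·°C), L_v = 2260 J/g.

T_f ≈ 56.0 °C

Sum of m c ΔT and latent-heat terms is zero:
latent heat released on condensation: 19.3×2260 = 43618
  condensed water 100 °C→T: 80.67(T − 100)
  water warms: 386×4.18×(T − 27.5) = 1613.5(T − 27.5)
  cup: 41.58(T − 27.5)
1735.7 T = 43618 + 8067.4 + 45514 = 97200
T ≈ 56.00 °C, under the boiling point, so the assumption holds.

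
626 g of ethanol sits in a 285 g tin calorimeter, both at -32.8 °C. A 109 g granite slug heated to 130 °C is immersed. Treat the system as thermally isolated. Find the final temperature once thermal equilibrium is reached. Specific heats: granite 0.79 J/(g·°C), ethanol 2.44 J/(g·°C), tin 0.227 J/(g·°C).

T_f ≈ -24.4 °C

Let T be the final temperature. ΣQ_i = 0:
109·0.79·(T − 130) + 626·2.44·(T − (-32.8)) + 285·0.227·(T − (-32.8)) = 0
86.11(T − 130) + 1527.4(T − (-32.8)) + 64.7(T − (-32.8)) = 0
1678.2 T = -41028
T = -41028/1678.2 ≈ -24.45 °C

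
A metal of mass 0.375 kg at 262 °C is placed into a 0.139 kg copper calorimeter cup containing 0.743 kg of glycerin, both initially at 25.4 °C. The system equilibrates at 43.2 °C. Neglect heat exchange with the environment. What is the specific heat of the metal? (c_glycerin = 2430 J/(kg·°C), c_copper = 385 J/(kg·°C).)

c ≈ 403 J/(kg·°C)

Conservation of energy gives ΣQ = 0:
0.375·c·(43.2 − 262) + 0.743·2430·(43.2 − 25.4) + 0.139·385·(43.2 − 25.4) = 0
-82.05 c = -33090
c = -33090/-82.05 ≈ 403.3 J/(kg·°C)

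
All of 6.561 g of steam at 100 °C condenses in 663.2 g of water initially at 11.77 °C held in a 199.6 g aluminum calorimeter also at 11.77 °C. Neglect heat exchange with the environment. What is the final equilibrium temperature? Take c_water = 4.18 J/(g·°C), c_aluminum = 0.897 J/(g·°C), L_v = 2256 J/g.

T_f ≈ 17.6 °C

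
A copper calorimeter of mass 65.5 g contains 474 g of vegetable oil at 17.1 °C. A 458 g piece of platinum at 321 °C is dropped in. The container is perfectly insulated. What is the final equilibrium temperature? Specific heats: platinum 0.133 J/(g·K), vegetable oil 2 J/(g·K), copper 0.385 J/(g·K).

Energy conservation, ΣQ = 0:
458·0.133·(T − 321) + 474·2·(T − 17.1) + 65.5·0.385·(T − 17.1) = 0
60.91(T − 321) + 948(T − 17.1) + 25.22(T − 17.1) = 0
(60.91 + 948 + 25.22) T = 60.91·321 + 948·17.1 + 25.22·17.1
T ≈ 35.00 °C

T_f ≈ 35.0 °C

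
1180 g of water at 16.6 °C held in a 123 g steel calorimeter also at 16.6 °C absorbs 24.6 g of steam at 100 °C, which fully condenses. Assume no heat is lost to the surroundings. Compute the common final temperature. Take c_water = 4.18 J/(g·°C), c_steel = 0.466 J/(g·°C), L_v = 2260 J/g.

Taking heat into each body as positive, Σ m c ΔT = 0:
steam→water at 100 °C releases m L_v = 24.6×2260 = 55596; condensate cools 100→T: 24.6×4.18×(T − 100) = 102.83(T − 100); original water: 4932.4(T − 16.6); cup: 57.32(T − 16.6)
5092.5 T = 55596 + 10283 + 82829 = 148708
T ≈ 29.20 °C, under the boiling point, so the assumption holds.

T_f ≈ 29.2 °C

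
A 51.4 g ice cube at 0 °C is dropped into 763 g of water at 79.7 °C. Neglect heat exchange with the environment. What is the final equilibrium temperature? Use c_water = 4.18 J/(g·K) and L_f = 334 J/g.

Heat gained plus heat lost sum to zero:
melt ice: 51.4·334 = 17168
  warm the meltwater: 214.85 T
  water cools: 763·4.18·(T − 79.7) = 3189.3(T − 79.7)
3404.2 T = 254190 − 17168 = 237023
T ≈ 69.63 °C. Since T > 0 °C, the all-ice-melts assumption holds.

T_f ≈ 69.6 °C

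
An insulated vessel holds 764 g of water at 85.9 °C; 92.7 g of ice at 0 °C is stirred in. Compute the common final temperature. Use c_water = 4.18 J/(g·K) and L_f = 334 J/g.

T_f ≈ 68.0 °C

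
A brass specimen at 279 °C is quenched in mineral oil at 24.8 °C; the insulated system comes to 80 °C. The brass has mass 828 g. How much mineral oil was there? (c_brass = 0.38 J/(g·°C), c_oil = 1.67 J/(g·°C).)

m ≈ 679 g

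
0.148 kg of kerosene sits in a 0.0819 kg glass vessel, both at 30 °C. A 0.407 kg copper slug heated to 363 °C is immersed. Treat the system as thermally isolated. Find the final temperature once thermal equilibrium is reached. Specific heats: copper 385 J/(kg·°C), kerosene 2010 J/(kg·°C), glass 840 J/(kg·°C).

T_f ≈ 129.8 °C

Energy conservation, ΣQ = 0:
0.407*385*(T − 363) + 0.148*2010*(T − 30) + 0.0819*840*(T − 30) = 0
156.69(T − 363) + 297.48(T − 30) + 68.8(T − 30) = 0
522.97 T = 67869
T = 67869/522.97 ≈ 129.78 °C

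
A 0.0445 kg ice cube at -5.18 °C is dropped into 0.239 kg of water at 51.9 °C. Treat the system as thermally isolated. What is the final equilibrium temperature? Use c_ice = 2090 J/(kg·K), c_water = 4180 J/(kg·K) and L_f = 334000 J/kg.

T_f ≈ 30.8 °C

Heat gained plus heat lost sum to zero:
ice -5.18→0 °C: 0.0445·2090·5.18 = 481.77; latent heat to melt: 0.0445·334000 = 14863; meltwater 0→T: 0.0445·4180·T = 186.01 T; water: 999.02(T − 51.9)
1185 T = 51849 − 15345 = 36504
T ≈ 30.80 °C — above 0 °C, consistent with complete melting.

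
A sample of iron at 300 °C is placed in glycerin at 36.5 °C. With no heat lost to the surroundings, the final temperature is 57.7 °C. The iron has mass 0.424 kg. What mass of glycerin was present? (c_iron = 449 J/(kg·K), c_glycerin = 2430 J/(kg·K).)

Net heat exchanged in the isolated system is zero:
0.424×449×(57.7 − 300) + m×2430×(57.7 − 36.5) = 0
51516 m = 46128
m = 46128/51516 ≈ 0.8954 kg

m ≈ 0.895 kg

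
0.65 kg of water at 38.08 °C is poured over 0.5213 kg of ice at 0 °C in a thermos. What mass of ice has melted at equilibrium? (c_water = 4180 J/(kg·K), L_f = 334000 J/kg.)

Water can give up m c ΔT = 0.65×4180×38.08 = 103463 J before reaching 0 °C.
Melting all 0.5213 kg of ice would need 0.5213×334000 = 174114 J.
That's not enough to melt it all — equilibrium is at 0 °C with ice remaining.
Mass melted = 103463/334000 ≈ 0.3098 kg.

m_melted ≈ 0.31 kg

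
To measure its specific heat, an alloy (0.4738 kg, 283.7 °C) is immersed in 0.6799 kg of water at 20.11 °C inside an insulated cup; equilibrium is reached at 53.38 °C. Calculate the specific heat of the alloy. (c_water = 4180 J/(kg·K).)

c ≈ 866 J/(kg·K)

Heat gained plus heat lost sum to zero:
0.4738×c×(53.38 − 283.7) + 0.6799×4180×(53.38 − 20.11) = 0
-109.13 c = -94553
c = -94553/-109.13 ≈ 866.5 J/(kg·K)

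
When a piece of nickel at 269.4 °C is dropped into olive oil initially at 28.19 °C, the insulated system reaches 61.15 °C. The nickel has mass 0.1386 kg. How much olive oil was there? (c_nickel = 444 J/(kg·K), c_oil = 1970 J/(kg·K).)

m ≈ 0.197 kg

|Q_nickel| = |Q_oil|:
0.1386×444×(269.4 − 61.15) = m×1970×(61.15 − 28.19)
64931 m = 12815  ⇒  m ≈ 0.1974 kg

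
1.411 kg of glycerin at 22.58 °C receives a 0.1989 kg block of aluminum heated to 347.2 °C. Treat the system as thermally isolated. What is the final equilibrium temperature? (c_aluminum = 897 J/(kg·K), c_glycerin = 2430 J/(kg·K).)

T_f ≈ 38.6 °C

T_f is the heat-capacity-weighted average of the initial temperatures:
T_f = (178.41·347.2 + 3428.7·22.58) / (178.41 + 3428.7)
    = 139366 / 3607.1 ≈ 38.64 °C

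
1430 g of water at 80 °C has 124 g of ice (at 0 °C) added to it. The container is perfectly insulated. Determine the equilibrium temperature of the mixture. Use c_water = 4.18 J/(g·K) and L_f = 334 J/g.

Taking heat into each body as positive, Σ m c ΔT = 0:
latent heat to melt: 124·334 = 41416; meltwater 0→T: 124·4.18·T = 518.32 T; water: 5977.4(T − 80)
6495.7 T = 478192 − 41416 = 436776
T ≈ 67.24 °C — above 0 °C, consistent with complete melting.

T_f ≈ 67.2 °C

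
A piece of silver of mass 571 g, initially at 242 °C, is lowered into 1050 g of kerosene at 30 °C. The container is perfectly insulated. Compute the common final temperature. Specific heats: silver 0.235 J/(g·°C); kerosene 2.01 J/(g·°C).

T_f ≈ 42.7 °C

Energy conservation, ΣQ = 0:
571·0.235·(T − 242) + 1050·2.01·(T − 30) = 0
134.19(T − 242) + 2110.5(T − 30) = 0
2244.7 T = 95788
T = 95788/2244.7 ≈ 42.67 °C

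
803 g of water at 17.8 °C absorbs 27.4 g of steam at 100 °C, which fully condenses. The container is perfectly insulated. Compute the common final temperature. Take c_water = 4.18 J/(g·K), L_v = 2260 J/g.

Energy conservation, ΣQ = 0:
latent heat released on condensation: 27.4·2260 = 61924; condensate cools 100→T: 27.4·4.18·(T − 100) = 114.53(T − 100); water warms: 803·4.18·(T − 17.8) = 3356.5(T − 17.8)
3471.1 T = 61924 + 11453 + 59746 = 133124
T ≈ 38.35 °C (< 100 °C, so full condensation is consistent).

T_f ≈ 38.4 °C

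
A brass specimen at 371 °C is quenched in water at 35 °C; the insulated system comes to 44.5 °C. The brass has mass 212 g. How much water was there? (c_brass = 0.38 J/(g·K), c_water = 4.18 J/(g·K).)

Net heat exchanged in the isolated system is zero:
212×0.38×(44.5 − 371) + m×4.18×(44.5 − 35) = 0
39.71 m = 26303
m = 26303/39.71 ≈ 662.4 g

m ≈ 662 g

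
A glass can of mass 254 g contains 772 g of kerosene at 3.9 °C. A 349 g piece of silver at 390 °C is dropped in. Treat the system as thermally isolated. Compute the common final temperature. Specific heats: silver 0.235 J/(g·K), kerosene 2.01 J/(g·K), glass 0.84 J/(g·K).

T_f ≈ 21.0 °C

Conservation of energy gives ΣQ = 0:
349×0.235×(T − 390) + 772×2.01×(T − 3.9) + 254×0.84×(T − 3.9) = 0
(82.02 + 1551.7 + 213.36) T = 82.02×390 + 1551.7×3.9 + 213.36×3.9
T ≈ 21.04 °C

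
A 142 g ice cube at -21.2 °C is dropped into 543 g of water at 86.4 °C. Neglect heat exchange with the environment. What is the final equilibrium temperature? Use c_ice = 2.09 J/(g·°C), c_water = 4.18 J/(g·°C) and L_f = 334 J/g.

Taking heat into each body as positive, Σ m c ΔT = 0:
warm ice to 0 °C: 142×2.09×(0 − (-21.2)) = 6291.7; fusion: m_ice L_f = 142×334 = 47428; warm the meltwater: 593.56 T; water: 2269.7(T − 86.4)
2863.3 T = 196106 − 53720 = 142386
T ≈ 49.73 °C — above 0 °C, consistent with complete melting.

T_f ≈ 49.7 °C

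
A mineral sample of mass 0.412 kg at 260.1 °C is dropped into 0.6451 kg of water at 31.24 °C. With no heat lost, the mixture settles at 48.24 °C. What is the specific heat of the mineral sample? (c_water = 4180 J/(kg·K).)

c ≈ 525 J/(kg·K)

m_s c (T_s − T_f) = m_water c_water (T_f − T_0):
0.412·c·(260.1 − 48.24) = 0.6451·4180·(48.24 − 31.24)
87.29 c = 45841  ⇒  c ≈ 525.2 J/(kg·K)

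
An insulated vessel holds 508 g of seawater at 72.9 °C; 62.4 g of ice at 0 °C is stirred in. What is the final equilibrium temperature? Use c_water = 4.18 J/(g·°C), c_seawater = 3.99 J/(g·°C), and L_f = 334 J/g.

T_f ≈ 55.5 °C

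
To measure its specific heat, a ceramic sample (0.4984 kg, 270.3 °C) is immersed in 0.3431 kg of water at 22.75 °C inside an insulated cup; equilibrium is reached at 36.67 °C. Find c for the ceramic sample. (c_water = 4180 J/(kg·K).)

Heat lost by the ceramic sample = heat gained by the water:
0.4984·c·(270.3 − 36.67) = 0.3431·4180·(36.67 − 22.75)
116.44 c = 19963  ⇒  c ≈ 171.4 J/(kg·K)

c ≈ 171 J/(kg·K)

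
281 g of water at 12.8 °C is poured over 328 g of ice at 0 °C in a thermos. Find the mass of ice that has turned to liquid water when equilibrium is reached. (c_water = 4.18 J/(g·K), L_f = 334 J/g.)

m_melted ≈ 45 g

Cooling the water to 0 °C releases 281·4.18·12.8 = 15035 J.
To melt every bit of ice: 328·334 = 109552 J.
15035 J < 109552 J, so only part of the ice melts and the system sits at 0 °C.
Mass melted = 15035/334 ≈ 45.01 g.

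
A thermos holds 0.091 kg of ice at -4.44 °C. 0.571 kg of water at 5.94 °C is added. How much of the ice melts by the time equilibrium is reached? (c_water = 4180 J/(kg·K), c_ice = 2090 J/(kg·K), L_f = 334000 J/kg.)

Water can give up m c ΔT = 0.571·4180·5.94 = 14177 J before reaching 0 °C.
Of that, 0.091·2090·4.44 = 844.44 J goes to bring the ice to 0 °C, leaving 13333 J.
Fully melting the ice requires m_ice L_f = 0.091·334000 = 30394 J.
Since 13333 < 30394 J, not all the ice melts; equilibrium is at 0 °C.
Mass melted = 13333/334000 ≈ 0.03992 kg.

m_melted ≈ 0.0399 kg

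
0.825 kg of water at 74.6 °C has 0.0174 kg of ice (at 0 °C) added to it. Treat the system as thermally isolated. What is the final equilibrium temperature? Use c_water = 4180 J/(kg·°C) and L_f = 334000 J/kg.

Conservation of energy gives ΣQ = 0:
melt ice: 0.0174×334000 = 5811.6
  warm the meltwater: 72.73 T
  water: 3448.5(T − 74.6)
3521.2 T = 257258 − 5811.6 = 251446
T ≈ 71.41 °C. Since T > 0 °C, the all-ice-melts assumption holds.

T_f ≈ 71.4 °C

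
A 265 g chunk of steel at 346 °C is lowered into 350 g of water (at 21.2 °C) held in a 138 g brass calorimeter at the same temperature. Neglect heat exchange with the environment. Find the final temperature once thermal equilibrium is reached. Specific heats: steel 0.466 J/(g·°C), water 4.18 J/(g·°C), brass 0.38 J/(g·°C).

T_f ≈ 45.7 °C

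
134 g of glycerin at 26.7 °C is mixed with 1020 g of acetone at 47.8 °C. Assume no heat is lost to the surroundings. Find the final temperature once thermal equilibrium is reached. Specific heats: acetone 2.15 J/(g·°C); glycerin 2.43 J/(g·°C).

T_f ≈ 45.1 °C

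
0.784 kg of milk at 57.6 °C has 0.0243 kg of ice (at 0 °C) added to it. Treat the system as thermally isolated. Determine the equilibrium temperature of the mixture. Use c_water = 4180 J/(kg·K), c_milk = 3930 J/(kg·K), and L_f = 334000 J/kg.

Heat gained plus heat lost sum to zero:
fusion: m_ice L_f = 0.0243·334000 = 8116.2
  warm the meltwater: 101.57 T
  milk: 3081.1(T − 57.6)
3182.7 T = 177473 − 8116.2 = 169356
T ≈ 53.21 °C — above 0 °C, consistent with complete melting.

T_f ≈ 53.2 °C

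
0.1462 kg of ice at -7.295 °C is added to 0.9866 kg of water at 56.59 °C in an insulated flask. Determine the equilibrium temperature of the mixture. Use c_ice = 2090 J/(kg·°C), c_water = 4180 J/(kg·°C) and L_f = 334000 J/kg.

T_f ≈ 38.5 °C

Taking heat into each body as positive, Σ m c ΔT = 0:
warm ice to 0 °C: 0.1462×2090×(0 − (-7.295)) = 2229
  melt ice: 0.1462×334000 = 48831
  meltwater 0→T: 0.1462×4180×T = 611.12 T
  water cools: 0.9866×4180×(T − 56.59) = 4124(T − 56.59)
4735.1 T = 233376 − 51060 = 182317
T ≈ 38.50 °C (positive, so assuming full melt was valid).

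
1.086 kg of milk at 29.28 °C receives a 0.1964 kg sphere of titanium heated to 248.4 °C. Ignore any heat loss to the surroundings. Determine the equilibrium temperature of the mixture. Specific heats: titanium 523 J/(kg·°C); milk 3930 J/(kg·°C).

With ΣQ=0 the equilibrium temperature is the m·c-weighted mean:
T_f = (102.72*248.4 + 4268*29.28) / (102.72 + 4268)
    = 150481 / 4370.7 ≈ 34.43 °C

T_f ≈ 34.4 °C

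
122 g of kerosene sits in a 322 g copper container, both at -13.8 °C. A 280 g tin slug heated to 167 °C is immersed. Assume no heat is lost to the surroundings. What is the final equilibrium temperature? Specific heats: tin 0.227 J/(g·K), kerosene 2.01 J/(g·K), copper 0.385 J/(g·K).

With ΣQ=0 the equilibrium temperature is the m·c-weighted mean:
T_f = (63.56·167 + 245.22·(-13.8) + 123.97·(-13.8)) / (63.56 + 245.22 + 123.97)
    = 5519.7 / 432.75 ≈ 12.75 °C

T_f ≈ 12.8 °C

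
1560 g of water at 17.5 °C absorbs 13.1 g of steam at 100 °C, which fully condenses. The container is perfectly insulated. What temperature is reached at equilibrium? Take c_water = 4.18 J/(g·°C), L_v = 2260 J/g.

Setting the total heat transfer to zero:
steam→water at 100 °C releases m L_v = 13.1·2260 = 29606; condensate cools 100→T: 13.1·4.18·(T − 100) = 54.76(T − 100); original water: 6520.8(T − 17.5)
6575.6 T = 29606 + 5475.8 + 114114 = 149196
T ≈ 22.69 °C (< 100 °C, so full condensation is consistent).

T_f ≈ 22.7 °C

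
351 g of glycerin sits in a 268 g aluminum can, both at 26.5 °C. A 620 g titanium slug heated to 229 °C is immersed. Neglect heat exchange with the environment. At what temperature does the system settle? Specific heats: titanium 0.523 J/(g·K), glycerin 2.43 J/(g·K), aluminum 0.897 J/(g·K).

Let T be the final temperature. ΣQ_i = 0:
620·0.523·(T − 229) + 351·2.43·(T − 26.5) + 268·0.897·(T − 26.5) = 0
(324.26 + 852.93 + 240.4) T = 324.26·229 + 852.93·26.5 + 240.4·26.5
T ≈ 72.82 °C

T_f ≈ 72.8 °C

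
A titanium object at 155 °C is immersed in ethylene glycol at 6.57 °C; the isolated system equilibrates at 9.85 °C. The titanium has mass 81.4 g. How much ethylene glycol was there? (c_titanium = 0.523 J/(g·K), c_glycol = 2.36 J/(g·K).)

Heat lost by the titanium = heat gained by the glycol:
81.4×0.523×(155 − 9.85) = m×2.36×(9.85 − 6.57)
7.741 m = 6179.4  ⇒  m ≈ 798.3 g

m ≈ 798 g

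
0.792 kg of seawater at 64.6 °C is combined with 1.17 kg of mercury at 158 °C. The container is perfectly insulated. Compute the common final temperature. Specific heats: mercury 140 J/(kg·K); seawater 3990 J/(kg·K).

T_f ≈ 69.2 °C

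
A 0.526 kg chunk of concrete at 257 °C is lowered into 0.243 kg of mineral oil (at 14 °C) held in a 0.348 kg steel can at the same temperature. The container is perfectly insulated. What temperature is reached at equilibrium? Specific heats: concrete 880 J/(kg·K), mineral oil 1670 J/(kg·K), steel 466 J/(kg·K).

T_f ≈ 123.1 °C

Net heat exchanged in the isolated system is zero:
0.526×880×(T − 257) + 0.243×1670×(T − 14) + 0.348×466×(T − 14) = 0
(462.88 + 405.81 + 162.17) T = 462.88×257 + 405.81×14 + 162.17×14
T = 126912 / 1030.9 = 123 °C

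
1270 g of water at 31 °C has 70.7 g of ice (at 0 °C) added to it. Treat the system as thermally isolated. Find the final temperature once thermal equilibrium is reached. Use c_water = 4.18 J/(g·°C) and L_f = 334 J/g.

Heat gained plus heat lost sum to zero:
melt ice: 70.7·334 = 23614
  warm the meltwater: 295.53 T
  water cools: 1270·4.18·(T − 31) = 5308.6(T − 31)
5604.1 T = 164567 − 23614 = 140953
T ≈ 25.15 °C (positive, so assuming full melt was valid).

T_f ≈ 25.2 °C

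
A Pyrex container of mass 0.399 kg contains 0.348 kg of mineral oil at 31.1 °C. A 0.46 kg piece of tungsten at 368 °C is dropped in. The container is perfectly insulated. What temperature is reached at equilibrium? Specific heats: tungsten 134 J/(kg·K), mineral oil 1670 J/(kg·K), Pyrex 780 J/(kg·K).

Taking heat into each body as positive, Σ m c ΔT = 0:
0.46·134·(T − 368) + 0.348·1670·(T − 31.1) + 0.399·780·(T − 31.1) = 0
954.02 T = 50437
T ≈ 52.87 °C

T_f ≈ 52.9 °C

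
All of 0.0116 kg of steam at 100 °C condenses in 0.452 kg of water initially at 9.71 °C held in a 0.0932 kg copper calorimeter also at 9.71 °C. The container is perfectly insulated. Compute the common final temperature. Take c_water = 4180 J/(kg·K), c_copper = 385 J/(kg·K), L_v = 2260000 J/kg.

T_f ≈ 25.2 °C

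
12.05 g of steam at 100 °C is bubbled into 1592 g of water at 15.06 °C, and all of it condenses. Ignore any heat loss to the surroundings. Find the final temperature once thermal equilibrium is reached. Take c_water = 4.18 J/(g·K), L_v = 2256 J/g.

T_f ≈ 19.8 °C

Energy balance with sensible and latent terms:
latent heat released on condensation: 12.05·2256 = 27185; condensate cools 100→T: 12.05·4.18·(T − 100) = 50.37(T − 100); original water: 6654.6(T − 15.06)
6704.9 T = 27185 + 5036.9 + 100218 = 132439
T ≈ 19.75 °C — below 100 °C, confirming all the steam condensed.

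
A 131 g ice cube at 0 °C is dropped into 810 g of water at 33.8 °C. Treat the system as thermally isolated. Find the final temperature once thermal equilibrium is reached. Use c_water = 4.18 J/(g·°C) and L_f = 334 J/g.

T_f ≈ 18.0 °C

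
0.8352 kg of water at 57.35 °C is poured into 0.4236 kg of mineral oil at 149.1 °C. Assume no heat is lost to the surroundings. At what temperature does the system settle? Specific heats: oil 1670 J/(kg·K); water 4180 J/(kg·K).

T_f ≈ 72.8 °C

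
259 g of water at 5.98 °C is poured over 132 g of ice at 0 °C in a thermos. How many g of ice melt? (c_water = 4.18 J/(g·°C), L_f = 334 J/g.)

Heat available from the water dropping to 0 °C: 259·4.18·5.98 = 6474.1 J.
To melt every bit of ice: 132·334 = 44088 J.
That's not enough to melt it all — equilibrium is at 0 °C with ice remaining.
Mass melted = 6474.1/334 ≈ 19.38 g.

m_melted ≈ 19.4 g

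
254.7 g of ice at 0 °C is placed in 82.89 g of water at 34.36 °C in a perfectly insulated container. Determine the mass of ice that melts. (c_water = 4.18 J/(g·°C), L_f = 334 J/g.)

m_melted ≈ 35.6 g

Heat available from the water dropping to 0 °C: 82.89·4.18·34.36 = 11905 J.
Melting all 254.7 g of ice would need 254.7·334 = 85070 J.
Since 11905 < 85070 J, not all the ice melts; equilibrium is at 0 °C.
m_melted·334 = 11905  ⇒  m_melted ≈ 35.64 g.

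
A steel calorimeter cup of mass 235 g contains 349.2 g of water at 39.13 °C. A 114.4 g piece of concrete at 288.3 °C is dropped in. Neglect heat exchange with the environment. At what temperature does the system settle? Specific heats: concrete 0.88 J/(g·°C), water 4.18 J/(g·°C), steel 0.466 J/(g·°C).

T_f ≈ 54.2 °C

Heat gained plus heat lost sum to zero:
114.4*0.88*(T − 288.3) + 349.2*4.18*(T − 39.13) + 235*0.466*(T − 39.13) = 0
1669.8 T = 90425
T = 90425/1669.8 ≈ 54.15 °C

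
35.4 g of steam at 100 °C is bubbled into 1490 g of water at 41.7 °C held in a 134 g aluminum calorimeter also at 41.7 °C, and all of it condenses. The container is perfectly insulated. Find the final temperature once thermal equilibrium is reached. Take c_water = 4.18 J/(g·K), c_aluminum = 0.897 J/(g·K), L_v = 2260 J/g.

Net heat exchanged in the isolated system is zero:
steam→water at 100 °C releases m L_v = 35.4×2260 = 80004; condensate cools 100→T: 35.4×4.18×(T − 100) = 147.97(T − 100); original water: 6228.2(T − 41.7); cup: 120.2(T − 41.7)
6496.4 T = 80004 + 14797 + 264728 = 359529
T ≈ 55.34 °C — below 100 °C, confirming all the steam condensed.

T_f ≈ 55.3 °C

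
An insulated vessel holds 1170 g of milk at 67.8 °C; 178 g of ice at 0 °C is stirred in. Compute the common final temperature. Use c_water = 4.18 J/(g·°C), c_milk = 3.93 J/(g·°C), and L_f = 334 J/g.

Energy balance with sensible and latent terms:
fusion: m_ice L_f = 178·334 = 59452
  warm the meltwater: 744.04 T
  milk cools: 1170·3.93·(T − 67.8) = 4598.1(T − 67.8)
5342.1 T = 311751 − 59452 = 252299
T ≈ 47.23 °C (positive, so assuming full melt was valid).

T_f ≈ 47.2 °C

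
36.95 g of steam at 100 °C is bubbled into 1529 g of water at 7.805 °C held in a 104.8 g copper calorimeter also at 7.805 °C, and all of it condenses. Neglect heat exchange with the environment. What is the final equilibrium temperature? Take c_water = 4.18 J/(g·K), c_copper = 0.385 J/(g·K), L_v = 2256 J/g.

T_f ≈ 22.6 °C

Net heat exchanged in the isolated system is zero:
steam→water at 100 °C releases m L_v = 36.95×2256 = 83359
  condensed water 100 °C→T: 154.45(T − 100)
  original water: 6391.2(T − 7.805)
  cup: 40.35(T − 7.805)
6586 T = 83359 + 15445 + 50198 = 149003
T ≈ 22.62 °C — below 100 °C, confirming all the steam condensed.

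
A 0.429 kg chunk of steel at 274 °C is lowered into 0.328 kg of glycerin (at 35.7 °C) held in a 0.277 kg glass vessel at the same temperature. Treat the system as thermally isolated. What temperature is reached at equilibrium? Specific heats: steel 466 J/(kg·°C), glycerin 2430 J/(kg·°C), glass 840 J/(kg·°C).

Conservation of energy gives ΣQ = 0:
0.429·466·(T − 274) + 0.328·2430·(T − 35.7) + 0.277·840·(T − 35.7) = 0
199.91(T − 274) + 797.04(T − 35.7) + 232.68(T − 35.7) = 0
1229.6 T = 91537
T = 91537/1229.6 ≈ 74.44 °C

T_f ≈ 74.4 °C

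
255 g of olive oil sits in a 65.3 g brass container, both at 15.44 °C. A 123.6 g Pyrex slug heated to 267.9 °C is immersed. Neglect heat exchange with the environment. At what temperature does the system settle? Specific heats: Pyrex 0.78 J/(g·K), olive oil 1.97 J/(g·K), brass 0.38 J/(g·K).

T_f ≈ 54.5 °C

Energy conservation, ΣQ = 0:
123.6*0.78*(T − 267.9) + 255*1.97*(T − 15.44) + 65.3*0.38*(T − 15.44) = 0
96.41(T − 267.9) + 502.35(T − 15.44) + 24.81(T − 15.44) = 0
(96.41 + 502.35 + 24.81) T = 96.41*267.9 + 502.35*15.44 + 24.81*15.44
T ≈ 54.47 °C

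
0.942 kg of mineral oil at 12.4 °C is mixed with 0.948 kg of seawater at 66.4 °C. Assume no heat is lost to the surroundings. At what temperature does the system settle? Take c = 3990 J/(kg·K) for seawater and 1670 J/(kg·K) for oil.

T_f ≈ 50.5 °C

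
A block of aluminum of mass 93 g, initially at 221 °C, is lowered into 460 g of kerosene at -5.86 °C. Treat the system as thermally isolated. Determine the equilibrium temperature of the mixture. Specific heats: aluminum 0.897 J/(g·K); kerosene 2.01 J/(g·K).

Heat lost by the aluminum equals heat gained by the kerosene:
93·0.897·(221 − T) = 460·2.01·(T − (-5.86))
83.42(221 − T) = 924.6(T − (-5.86))
1008 T = 13018  ⇒  T ≈ 12.91 °C

T_f ≈ 12.9 °C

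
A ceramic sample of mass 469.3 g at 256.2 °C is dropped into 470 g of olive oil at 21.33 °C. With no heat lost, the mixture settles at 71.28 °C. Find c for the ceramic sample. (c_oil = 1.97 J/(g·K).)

c ≈ 0.533 J/(g·K)

Taking heat into each body as positive, Σ m c ΔT = 0:
469.3·c·(71.28 − 256.2) + 470·1.97·(71.28 − 21.33) = 0
-86783 c = -46249
c = -46249/-86783 ≈ 0.5329 J/(g·K)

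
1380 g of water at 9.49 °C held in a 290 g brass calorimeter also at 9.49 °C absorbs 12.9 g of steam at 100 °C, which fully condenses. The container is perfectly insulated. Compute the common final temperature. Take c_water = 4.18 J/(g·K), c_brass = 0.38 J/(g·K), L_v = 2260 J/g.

Heat gained plus heat lost sum to zero:
condense steam: −12.9×2260 = −29154; condensate cools 100→T: 12.9×4.18×(T − 100) = 53.92(T − 100); original water: 5768.4(T − 9.49); cup: 110.2(T − 9.49)
5932.5 T = 29154 + 5392.2 + 55788 = 90334
T ≈ 15.23 °C (< 100 °C, so full condensation is consistent).

T_f ≈ 15.2 °C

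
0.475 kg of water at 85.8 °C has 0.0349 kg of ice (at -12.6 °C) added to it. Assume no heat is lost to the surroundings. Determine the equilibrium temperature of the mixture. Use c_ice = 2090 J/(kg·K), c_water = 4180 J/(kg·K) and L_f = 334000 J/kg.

Sum of m c ΔT and latent-heat terms is zero:
warm ice to 0 °C: 0.0349×2090×(0 − (-12.6)) = 919.06; melt ice: 0.0349×334000 = 11657; meltwater 0→T: 0.0349×4180×T = 145.88 T; water: 1985.5(T − 85.8)
2131.4 T = 170356 − 12576 = 157780
T ≈ 74.03 °C (positive, so assuming full melt was valid).

T_f ≈ 74.0 °C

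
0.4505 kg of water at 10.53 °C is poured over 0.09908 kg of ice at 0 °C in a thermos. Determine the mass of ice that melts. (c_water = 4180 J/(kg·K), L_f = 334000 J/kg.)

Cooling the water to 0 °C releases 0.4505×4180×10.53 = 19829 J.
Melting all 0.09908 kg of ice would need 0.09908×334000 = 33093 J.
That's not enough to melt it all — equilibrium is at 0 °C with ice remaining.
m_melted×334000 = 19829  ⇒  m_melted ≈ 0.05937 kg.

m_melted ≈ 0.0594 kg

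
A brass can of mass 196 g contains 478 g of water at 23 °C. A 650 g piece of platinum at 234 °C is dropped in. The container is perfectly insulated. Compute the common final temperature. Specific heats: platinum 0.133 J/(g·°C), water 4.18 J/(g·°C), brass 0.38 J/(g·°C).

T_f ≈ 31.4 °C

Heat gained plus heat lost sum to zero:
650×0.133×(T − 234) + 478×4.18×(T − 23) + 196×0.38×(T − 23) = 0
2159 T = 67897
T = 67897/2159 ≈ 31.45 °C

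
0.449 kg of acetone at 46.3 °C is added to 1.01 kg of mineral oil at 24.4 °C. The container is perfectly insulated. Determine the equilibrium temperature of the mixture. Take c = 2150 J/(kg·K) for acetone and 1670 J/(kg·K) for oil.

With ΣQ=0 the equilibrium temperature is the m·c-weighted mean:
T_f = (965.35·46.3 + 1686.7·24.4) / (965.35 + 1686.7)
    = 85851 / 2652.1 ≈ 32.37 °C

T_f ≈ 32.4 °C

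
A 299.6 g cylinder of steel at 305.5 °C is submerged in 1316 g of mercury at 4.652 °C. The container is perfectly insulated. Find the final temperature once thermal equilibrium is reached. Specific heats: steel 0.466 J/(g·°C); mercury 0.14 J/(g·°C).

Heat lost by the steel equals heat gained by the mercury:
299.6·0.466·(305.5 − T) = 1316·0.14·(T − 4.652)
139.61(305.5 − T) = 184.24(T − 4.652)
323.85 T = 43509  ⇒  T ≈ 134.35 °C

T_f ≈ 134.3 °C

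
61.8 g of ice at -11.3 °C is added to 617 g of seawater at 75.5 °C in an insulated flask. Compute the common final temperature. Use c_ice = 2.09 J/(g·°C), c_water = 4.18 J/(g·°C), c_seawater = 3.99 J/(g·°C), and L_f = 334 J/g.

Heat gained plus heat lost sum to zero:
ice -11.3→0 °C: 61.8·2.09·11.3 = 1459.5; latent heat to melt: 61.8·334 = 20641; meltwater 0→T: 61.8·4.18·T = 258.32 T; seawater cools: 617·3.99·(T − 75.5) = 2461.8(T − 75.5)
2720.2 T = 185868 − 22101 = 163767
T ≈ 60.21 °C (positive, so assuming full melt was valid).

T_f ≈ 60.2 °C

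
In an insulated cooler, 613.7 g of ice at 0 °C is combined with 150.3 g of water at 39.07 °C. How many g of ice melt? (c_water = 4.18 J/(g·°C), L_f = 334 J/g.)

m_melted ≈ 73.5 g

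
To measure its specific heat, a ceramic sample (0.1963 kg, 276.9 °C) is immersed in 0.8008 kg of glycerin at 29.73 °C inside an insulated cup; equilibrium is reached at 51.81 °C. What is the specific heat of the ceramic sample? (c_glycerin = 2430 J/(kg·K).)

Energy conservation, ΣQ = 0:
0.1963×c×(51.81 − 276.9) + 0.8008×2430×(51.81 − 29.73) = 0
-44.19 c = -42966
c = -42966/-44.19 ≈ 972.4 J/(kg·K)

c ≈ 972 J/(kg·K)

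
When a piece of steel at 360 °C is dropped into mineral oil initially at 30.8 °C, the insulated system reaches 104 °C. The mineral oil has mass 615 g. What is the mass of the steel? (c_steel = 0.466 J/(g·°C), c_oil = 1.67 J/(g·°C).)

Taking heat into each body as positive, Σ m c ΔT = 0:
m·0.466·(104 − 360) + 615·1.67·(104 − 30.8) = 0
-119.3 m = -75180
m = -75180/-119.3 ≈ 630.2 g

m ≈ 630 g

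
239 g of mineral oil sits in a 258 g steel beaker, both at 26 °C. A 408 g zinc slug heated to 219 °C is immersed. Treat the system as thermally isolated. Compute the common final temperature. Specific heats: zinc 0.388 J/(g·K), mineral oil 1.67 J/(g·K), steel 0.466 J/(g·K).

T_f ≈ 71.1 °C

Conservation of energy gives ΣQ = 0:
408*0.388*(T − 219) + 239*1.67*(T − 26) + 258*0.466*(T − 26) = 0
(158.3 + 399.13 + 120.23) T = 158.3*219 + 399.13*26 + 120.23*26
T = 48172/677.66 ≈ 71.09 °C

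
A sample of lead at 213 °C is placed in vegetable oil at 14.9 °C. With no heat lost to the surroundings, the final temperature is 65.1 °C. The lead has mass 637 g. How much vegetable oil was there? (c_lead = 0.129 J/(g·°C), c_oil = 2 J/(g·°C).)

m ≈ 121 g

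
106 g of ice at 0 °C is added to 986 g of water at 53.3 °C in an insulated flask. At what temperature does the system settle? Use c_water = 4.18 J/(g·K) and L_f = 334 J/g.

T_f ≈ 40.4 °C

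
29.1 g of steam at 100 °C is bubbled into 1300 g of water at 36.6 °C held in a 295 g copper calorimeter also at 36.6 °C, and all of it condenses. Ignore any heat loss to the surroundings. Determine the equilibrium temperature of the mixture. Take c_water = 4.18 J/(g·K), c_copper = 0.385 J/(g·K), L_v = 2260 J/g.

T_f ≈ 49.6 °C

Let T be the final temperature. ΣQ_i = 0:
condense steam: −29.1·2260 = −65766; condensed water 100 °C→T: 121.64(T − 100); original water: 5434(T − 36.6); copper cup: 295·0.385·(T − 36.6) = 113.58(T − 36.6)
5669.2 T = 65766 + 12164 + 203041 = 280971
T ≈ 49.56 °C (< 100 °C, so full condensation is consistent).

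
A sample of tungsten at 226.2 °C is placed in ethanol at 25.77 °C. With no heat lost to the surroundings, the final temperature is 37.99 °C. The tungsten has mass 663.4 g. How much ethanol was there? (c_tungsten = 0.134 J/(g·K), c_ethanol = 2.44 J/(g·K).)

m ≈ 561 g

Energy conservation, ΣQ = 0:
663.4·0.134·(37.99 − 226.2) + m·2.44·(37.99 − 25.77) = 0
29.82 m = 16731
m = 16731/29.82 ≈ 561.1 g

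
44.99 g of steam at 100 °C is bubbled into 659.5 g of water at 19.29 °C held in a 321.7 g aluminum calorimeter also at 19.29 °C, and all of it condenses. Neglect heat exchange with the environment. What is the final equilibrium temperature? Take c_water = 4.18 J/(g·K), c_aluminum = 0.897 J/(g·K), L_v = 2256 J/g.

Energy balance with sensible and latent terms:
steam→water at 100 °C releases m L_v = 44.99·2256 = 101497
  condensate cools 100→T: 44.99·4.18·(T − 100) = 188.06(T − 100)
  water warms: 659.5·4.18·(T − 19.29) = 2756.7(T − 19.29)
  cup: 288.56(T − 19.29)
3233.3 T = 101497 + 18806 + 58743 = 179047
T ≈ 55.38 °C (< 100 °C, so full condensation is consistent).

T_f ≈ 55.4 °C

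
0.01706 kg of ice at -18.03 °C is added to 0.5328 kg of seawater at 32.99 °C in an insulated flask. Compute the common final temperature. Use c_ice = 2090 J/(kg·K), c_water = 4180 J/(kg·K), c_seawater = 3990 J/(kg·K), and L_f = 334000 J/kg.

T_f ≈ 29.0 °C

Net heat exchanged in the isolated system is zero:
warm ice to 0 °C: 0.01706×2090×(0 − (-18.03)) = 642.87; latent heat to melt: 0.01706×334000 = 5698; warm the meltwater: 71.31 T; seawater cools: 0.5328×3990×(T − 32.99) = 2125.9(T − 32.99)
2197.2 T = 70133 − 6340.9 = 63792
T ≈ 29.03 °C (positive, so assuming full melt was valid).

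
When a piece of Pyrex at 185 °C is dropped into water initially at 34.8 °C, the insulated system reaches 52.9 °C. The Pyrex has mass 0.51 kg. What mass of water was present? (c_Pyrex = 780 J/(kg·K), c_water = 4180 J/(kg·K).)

Conservation of energy gives ΣQ = 0:
0.51·780·(52.9 − 185) + m·4180·(52.9 − 34.8) = 0
75658 m = 52549
m = 52549/75658 ≈ 0.6946 kg

m ≈ 0.695 kg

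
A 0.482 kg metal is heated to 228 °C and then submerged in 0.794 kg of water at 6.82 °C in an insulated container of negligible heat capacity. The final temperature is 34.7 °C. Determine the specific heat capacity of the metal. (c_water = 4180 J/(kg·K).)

c ≈ 993 J/(kg·K)

Heat lost by the metal = heat gained by the water:
0.482·c·(228 − 34.7) = 0.794·4180·(34.7 − 6.82)
93.17 c = 92531  ⇒  c ≈ 993.1 J/(kg·K)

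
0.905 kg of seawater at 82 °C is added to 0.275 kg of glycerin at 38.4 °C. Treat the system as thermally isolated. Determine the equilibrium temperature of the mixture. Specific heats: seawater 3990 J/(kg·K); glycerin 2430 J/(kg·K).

T_f ≈ 75.2 °C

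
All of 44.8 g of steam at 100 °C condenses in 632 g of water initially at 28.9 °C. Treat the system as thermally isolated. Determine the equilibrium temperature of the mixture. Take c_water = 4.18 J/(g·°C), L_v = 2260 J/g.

Taking heat into each body as positive, Σ m c ΔT = 0:
latent heat released on condensation: 44.8×2260 = 101248
  condensed water 100 °C→T: 187.26(T − 100)
  water warms: 632×4.18×(T − 28.9) = 2641.8(T − 28.9)
2829 T = 101248 + 18726 + 76347 = 196321
T ≈ 69.40 °C — below 100 °C, confirming all the steam condensed.

T_f ≈ 69.4 °C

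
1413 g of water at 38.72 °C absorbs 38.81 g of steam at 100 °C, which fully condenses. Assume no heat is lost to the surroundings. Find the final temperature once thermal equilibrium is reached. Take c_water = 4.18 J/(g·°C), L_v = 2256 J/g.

Setting the total heat transfer to zero:
condense steam: −38.81·2256 = −87555
  condensate cools 100→T: 38.81·4.18·(T − 100) = 162.23(T − 100)
  water warms: 1413·4.18·(T − 38.72) = 5906.3(T − 38.72)
6068.6 T = 87555 + 16223 + 228693 = 332471
T ≈ 54.79 °C (< 100 °C, so full condensation is consistent).

T_f ≈ 54.8 °C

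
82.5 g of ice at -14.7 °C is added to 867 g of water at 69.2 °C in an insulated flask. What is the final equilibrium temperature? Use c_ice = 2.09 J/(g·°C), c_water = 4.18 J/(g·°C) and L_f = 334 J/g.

T_f ≈ 55.6 °C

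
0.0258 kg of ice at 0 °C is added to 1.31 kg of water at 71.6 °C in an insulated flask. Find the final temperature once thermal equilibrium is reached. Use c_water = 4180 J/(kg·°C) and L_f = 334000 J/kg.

Heat gained plus heat lost sum to zero:
latent heat to melt: 0.0258×334000 = 8617.2; meltwater 0→T: 0.0258×4180×T = 107.84 T; water: 5475.8(T − 71.6)
5583.6 T = 392067 − 8617.2 = 383450
T ≈ 68.67 °C — above 0 °C, consistent with complete melting.

T_f ≈ 68.7 °C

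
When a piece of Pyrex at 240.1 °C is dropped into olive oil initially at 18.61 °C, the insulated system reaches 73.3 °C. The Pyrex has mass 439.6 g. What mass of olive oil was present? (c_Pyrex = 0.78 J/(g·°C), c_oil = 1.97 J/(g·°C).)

m ≈ 531 g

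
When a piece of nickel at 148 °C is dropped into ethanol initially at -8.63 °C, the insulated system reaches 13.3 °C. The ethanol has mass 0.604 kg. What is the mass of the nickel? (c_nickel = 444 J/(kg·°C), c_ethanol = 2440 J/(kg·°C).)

Taking heat into each body as positive, Σ m c ΔT = 0:
m×444×(13.3 − 148) + 0.604×2440×(13.3 − (-8.63)) = 0
-59807 m = -32320
m = -32320/-59807 ≈ 0.5404 kg

m ≈ 0.54 kg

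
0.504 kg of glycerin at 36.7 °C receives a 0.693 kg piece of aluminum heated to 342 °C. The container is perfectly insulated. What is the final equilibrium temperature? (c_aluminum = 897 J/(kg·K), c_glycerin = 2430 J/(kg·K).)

T_f ≈ 139.5 °C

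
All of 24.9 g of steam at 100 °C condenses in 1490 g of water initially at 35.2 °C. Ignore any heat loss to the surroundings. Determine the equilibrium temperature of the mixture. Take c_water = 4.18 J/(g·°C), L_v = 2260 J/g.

Energy balance with sensible and latent terms:
condense steam: −24.9·2260 = −56274; condensate cools 100→T: 24.9·4.18·(T − 100) = 104.08(T − 100); water warms: 1490·4.18·(T − 35.2) = 6228.2(T − 35.2)
6332.3 T = 56274 + 10408 + 219233 = 285915
T ≈ 45.15 °C — below 100 °C, confirming all the steam condensed.

T_f ≈ 45.2 °C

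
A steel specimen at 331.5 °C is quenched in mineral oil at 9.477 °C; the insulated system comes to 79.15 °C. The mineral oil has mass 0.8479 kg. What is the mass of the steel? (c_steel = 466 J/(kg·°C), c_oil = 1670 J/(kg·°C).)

Heat lost by the steel = heat gained by the oil:
m×466×(331.5 − 79.15) = 0.8479×1670×(79.15 − 9.477)
117595 m = 98656  ⇒  m ≈ 0.839 kg

m ≈ 0.839 kg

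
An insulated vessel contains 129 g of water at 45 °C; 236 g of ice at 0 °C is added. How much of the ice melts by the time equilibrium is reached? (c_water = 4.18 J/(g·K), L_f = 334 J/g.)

Heat available from the water dropping to 0 °C: 129·4.18·45 = 24265 J.
To melt every bit of ice: 236·334 = 78824 J.
24265 J < 78824 J, so only part of the ice melts and the system sits at 0 °C.
m_melted·334 = 24265  ⇒  m_melted ≈ 72.65 g.

m_melted ≈ 72.6 g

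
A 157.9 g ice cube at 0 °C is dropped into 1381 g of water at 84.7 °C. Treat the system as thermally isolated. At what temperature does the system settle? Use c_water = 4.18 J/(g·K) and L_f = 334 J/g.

T_f ≈ 67.8 °C

Taking heat into each body as positive, Σ m c ΔT = 0:
fusion: m_ice L_f = 157.9·334 = 52739
  warm the meltwater: 660.02 T
  water cools: 1381·4.18·(T − 84.7) = 5772.6(T − 84.7)
6432.6 T = 488938 − 52739 = 436199
T ≈ 67.81 °C. Since T > 0 °C, the all-ice-melts assumption holds.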